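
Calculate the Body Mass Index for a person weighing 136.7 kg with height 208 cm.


BMI = weight / height^2
height = 208 cm = 2.08 m
BMI = 136.7 / 2.08^2
BMI = 31.6 kg/m^2


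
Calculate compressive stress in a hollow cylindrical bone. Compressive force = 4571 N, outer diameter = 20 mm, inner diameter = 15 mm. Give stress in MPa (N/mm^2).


A = pi*(r_o^2 - r_i^2)
r_o = 10 mm, r_i = 7.5 mm
A = 137.445 mm^2
sigma = F/A = 4571 / 137.445
sigma = 33.26 MPa


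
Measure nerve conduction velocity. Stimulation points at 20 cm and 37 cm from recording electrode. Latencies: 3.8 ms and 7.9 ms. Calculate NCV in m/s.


Distance = (37 - 20) / 100 = 0.17 m
dt = (7.9 - 3.8) / 1000 = 0.0041 s
NCV = dist / dt = 41.46 m/s


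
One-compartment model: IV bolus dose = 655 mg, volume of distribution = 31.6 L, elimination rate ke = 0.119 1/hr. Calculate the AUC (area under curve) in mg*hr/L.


C0 = Dose/Vd = 655/31.6 = 20.7278 mg/L
AUC = C0/ke = 20.7278/0.119
AUC = 174.2 mg*hr/L


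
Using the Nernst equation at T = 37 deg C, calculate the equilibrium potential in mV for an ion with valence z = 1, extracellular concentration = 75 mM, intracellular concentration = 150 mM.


E = (RT/(zF)) * ln(C_out/C_in)
T = 37 + 273.15 = 310.15 K
E = (8.314 * 310.15 / (1 * 96485)) * ln(75/150)
E = -18.52 mV


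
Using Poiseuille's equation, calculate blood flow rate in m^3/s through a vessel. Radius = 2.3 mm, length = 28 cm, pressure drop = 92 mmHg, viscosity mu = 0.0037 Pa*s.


Q = pi*r^4*dP / (8*mu*L)
r = 0.0023 m, L = 0.28 m
dP = 92 mmHg = 12265.624 Pa
Q = 1.3011e-04 m^3/s


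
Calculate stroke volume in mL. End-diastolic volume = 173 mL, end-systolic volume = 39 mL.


SV = EDV - ESV
SV = 173 - 39
SV = 134 mL


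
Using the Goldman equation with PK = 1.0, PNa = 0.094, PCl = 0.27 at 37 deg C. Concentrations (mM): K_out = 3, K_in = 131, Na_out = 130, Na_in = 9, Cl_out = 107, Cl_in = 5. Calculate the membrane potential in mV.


Vm = (RT/F)*ln((PK*Ko + PNa*Nao + PCl*Cli)/(PK*Ki + PNa*Nai + PCl*Clo))
Numer = 16.57, Denom = 160.736
Vm = -60.72 mV


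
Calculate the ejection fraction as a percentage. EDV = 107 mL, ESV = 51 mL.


SV = EDV - ESV = 107 - 51 = 56 mL
EF = SV/EDV * 100 = 56/107 * 100
EF = 52.34%


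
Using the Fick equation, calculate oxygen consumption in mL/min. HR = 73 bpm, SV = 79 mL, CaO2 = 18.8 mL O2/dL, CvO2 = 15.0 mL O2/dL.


CO = HR*SV = 73*79/1000 = 5.767 L/min
a-v O2 diff = 18.8 - 15.0 = 3.8 mL/dL
VO2 = CO * (CaO2-CvO2) * 10 dL/L
VO2 = 5.767 * 3.8 * 10
VO2 = 219.1 mL/min


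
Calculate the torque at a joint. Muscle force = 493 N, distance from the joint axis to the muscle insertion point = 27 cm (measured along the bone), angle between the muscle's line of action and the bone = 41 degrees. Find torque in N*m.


Torque = F * d * sin(theta)   (moment arm = d*sin(theta))
d = 27 cm = 0.27 m
Torque = 493 * 0.27 * sin(41)
Torque = 87.33 N*m


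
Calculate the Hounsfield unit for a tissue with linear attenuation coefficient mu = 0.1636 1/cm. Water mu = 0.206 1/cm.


HU = ((mu_tissue - mu_water) / mu_water) * 1000
HU = ((0.1636 - 0.206) / 0.206) * 1000
HU = -205.8


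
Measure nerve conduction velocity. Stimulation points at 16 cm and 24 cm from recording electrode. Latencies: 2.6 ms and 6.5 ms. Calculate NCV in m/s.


Distance = (24 - 16) / 100 = 0.08 m
dt = (6.5 - 2.6) / 1000 = 0.0039 s
NCV = dist / dt = 20.51 m/s


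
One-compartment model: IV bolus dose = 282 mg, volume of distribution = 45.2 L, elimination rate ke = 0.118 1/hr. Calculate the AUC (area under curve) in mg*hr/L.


C0 = Dose/Vd = 282/45.2 = 6.23894 mg/L
AUC = C0/ke = 6.23894/0.118
AUC = 52.87 mg*hr/L


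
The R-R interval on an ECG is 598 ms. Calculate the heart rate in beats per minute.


HR = 60 / RR_interval(s)
RR = 598 ms = 0.598 s
HR = 60 / 0.598 = 100.3 bpm


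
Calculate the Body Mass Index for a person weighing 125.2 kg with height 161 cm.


BMI = weight / height^2
height = 161 cm = 1.61 m
BMI = 125.2 / 1.61^2
BMI = 48.3 kg/m^2


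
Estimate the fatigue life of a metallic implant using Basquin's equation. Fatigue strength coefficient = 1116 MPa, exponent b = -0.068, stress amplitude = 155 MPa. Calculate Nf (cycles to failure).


sigma_a = sigma_f' * (2Nf)^b
2Nf = (sigma_a/sigma_f')^(1/b)
2Nf = (155/1116)^(1/-0.068)
2Nf = 4.0535061e+12
Nf = 2.0268e+12


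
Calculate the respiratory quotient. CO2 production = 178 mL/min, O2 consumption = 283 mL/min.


RQ = VCO2 / VO2
RQ = 178 / 283
RQ = 0.629


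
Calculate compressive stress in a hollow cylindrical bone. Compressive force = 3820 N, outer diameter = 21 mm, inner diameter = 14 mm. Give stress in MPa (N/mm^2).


A = pi*(r_o^2 - r_i^2)
r_o = 10.5 mm, r_i = 7 mm
A = 192.423 mm^2
sigma = F/A = 3820 / 192.423
sigma = 19.85 MPa


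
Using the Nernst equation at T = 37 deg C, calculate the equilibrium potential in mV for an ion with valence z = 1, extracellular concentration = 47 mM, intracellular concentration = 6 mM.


E = (RT/(zF)) * ln(C_out/C_in)
T = 37 + 273.15 = 310.15 K
E = (8.314 * 310.15 / (1 * 96485)) * ln(47/6)
E = 55.01 mV


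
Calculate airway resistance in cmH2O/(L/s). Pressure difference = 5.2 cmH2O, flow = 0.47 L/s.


R = dP / flow
R = 5.2 / 0.47
R = 11.06 cmH2O/(L/s)


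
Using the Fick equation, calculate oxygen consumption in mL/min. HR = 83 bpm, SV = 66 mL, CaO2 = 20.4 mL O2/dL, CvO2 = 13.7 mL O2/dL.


CO = HR*SV = 83*66/1000 = 5.478 L/min
a-v O2 diff = 20.4 - 13.7 = 6.7 mL/dL
VO2 = CO * (CaO2-CvO2) * 10 dL/L
VO2 = 5.478 * 6.7 * 10
VO2 = 367 mL/min


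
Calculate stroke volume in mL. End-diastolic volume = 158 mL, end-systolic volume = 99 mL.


SV = EDV - ESV
SV = 158 - 99
SV = 59 mL


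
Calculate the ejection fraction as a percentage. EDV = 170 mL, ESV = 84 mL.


SV = EDV - ESV = 170 - 84 = 86 mL
EF = SV/EDV * 100 = 86/170 * 100
EF = 50.59%


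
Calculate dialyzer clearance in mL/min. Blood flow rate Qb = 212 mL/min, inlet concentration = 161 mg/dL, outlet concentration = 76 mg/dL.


K = Qb * (Cb_in - Cb_out) / Cb_in
K = 212 * (161 - 76) / 161
K = 111.9 mL/min


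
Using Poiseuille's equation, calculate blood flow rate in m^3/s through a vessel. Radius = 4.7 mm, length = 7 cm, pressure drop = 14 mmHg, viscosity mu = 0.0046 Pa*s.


Q = pi*r^4*dP / (8*mu*L)
r = 0.0047 m, L = 0.07 m
dP = 14 mmHg = 1866.508 Pa
Q = 0.001111 m^3/s


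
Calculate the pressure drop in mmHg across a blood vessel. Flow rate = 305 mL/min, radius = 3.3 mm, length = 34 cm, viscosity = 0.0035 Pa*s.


dP = 8*mu*L*Q / (pi*r^4)
Q = 305 mL/min = 5.08333e-06 m^3/s
dP = 129.891 Pa = 129.891 / 133.322 mmHg = 0.9743 mmHg


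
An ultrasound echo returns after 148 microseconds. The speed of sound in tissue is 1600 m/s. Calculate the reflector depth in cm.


depth = c * t / 2
t = 148 us = 1.4800e-04 s
depth = 1600 * 1.4800e-04 / 2
depth = 0.1184 m = 11.84 cm


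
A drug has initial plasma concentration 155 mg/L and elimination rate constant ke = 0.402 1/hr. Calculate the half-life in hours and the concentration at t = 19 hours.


t_half = ln(2) / ke = 0.693147 / 0.402 = 1.724 hr
C(t) = C0 * exp(-ke*t) = 155 * exp(-0.402*19)
C(19) = 0.07468 mg/L


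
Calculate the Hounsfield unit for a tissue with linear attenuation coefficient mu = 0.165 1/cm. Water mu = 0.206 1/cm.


HU = ((mu_tissue - mu_water) / mu_water) * 1000
HU = ((0.165 - 0.206) / 0.206) * 1000
HU = -199


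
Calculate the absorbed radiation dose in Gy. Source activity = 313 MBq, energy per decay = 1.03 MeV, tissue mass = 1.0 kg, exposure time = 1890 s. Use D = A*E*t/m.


A = 313 MBq = 3.1300e+08 Bq
E = 1.03 MeV = 1.65006e-13 J
D = A*E*t/m = 3.1300e+08*1.65006e-13*1890/1.0
D = 0.09761 Gy


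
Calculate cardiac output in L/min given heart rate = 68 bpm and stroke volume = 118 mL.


CO = HR * SV
CO = 68 * 118 / 1000
CO = 8.024 L/min


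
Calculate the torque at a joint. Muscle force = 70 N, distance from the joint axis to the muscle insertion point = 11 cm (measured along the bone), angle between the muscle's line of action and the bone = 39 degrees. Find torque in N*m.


Torque = F * d * sin(theta)   (moment arm = d*sin(theta))
d = 11 cm = 0.11 m
Torque = 70 * 0.11 * sin(39)
Torque = 4.846 N*m


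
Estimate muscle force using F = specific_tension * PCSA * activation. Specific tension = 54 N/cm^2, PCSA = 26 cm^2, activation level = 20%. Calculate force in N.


F = sigma * PCSA * activation
F = 54 * 26 * 0.2
F = 280.8 N


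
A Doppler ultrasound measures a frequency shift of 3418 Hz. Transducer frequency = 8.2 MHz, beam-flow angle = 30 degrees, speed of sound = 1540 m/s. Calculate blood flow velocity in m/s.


v = fd * c / (2 * f0 * cos(theta))
v = 3418 * 1540 / (2 * 8.2000e+06 * cos(30))
v = 0.3706 m/s


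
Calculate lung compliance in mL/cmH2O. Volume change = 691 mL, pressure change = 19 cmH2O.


C = dV / dP
C = 691 / 19
C = 36.37 mL/cmH2O


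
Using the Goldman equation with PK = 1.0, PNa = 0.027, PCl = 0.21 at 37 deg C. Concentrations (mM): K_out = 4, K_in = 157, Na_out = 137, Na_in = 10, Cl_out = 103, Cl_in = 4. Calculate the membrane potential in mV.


Vm = (RT/F)*ln((PK*Ko + PNa*Nao + PCl*Cli)/(PK*Ki + PNa*Nai + PCl*Clo))
Numer = 8.539, Denom = 178.9
Vm = -81.3 mV


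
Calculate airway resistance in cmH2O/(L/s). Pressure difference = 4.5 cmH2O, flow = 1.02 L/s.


R = dP / flow
R = 4.5 / 1.02
R = 4.412 cmH2O/(L/s)


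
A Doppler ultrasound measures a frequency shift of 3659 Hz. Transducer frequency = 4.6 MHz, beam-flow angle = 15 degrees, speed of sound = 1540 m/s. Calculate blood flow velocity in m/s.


v = fd * c / (2 * f0 * cos(theta))
v = 3659 * 1540 / (2 * 4.6000e+06 * cos(15))
v = 0.6341 m/s


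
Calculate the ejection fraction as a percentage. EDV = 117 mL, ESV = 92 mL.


SV = EDV - ESV = 117 - 92 = 25 mL
EF = SV/EDV * 100 = 25/117 * 100
EF = 21.37%


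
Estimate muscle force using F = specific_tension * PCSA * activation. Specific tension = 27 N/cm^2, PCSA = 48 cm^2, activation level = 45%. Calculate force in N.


F = sigma * PCSA * activation
F = 27 * 48 * 0.45
F = 583.2 N


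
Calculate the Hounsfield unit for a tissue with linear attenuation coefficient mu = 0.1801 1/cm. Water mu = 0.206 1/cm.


HU = ((mu_tissue - mu_water) / mu_water) * 1000
HU = ((0.1801 - 0.206) / 0.206) * 1000
HU = -125.7


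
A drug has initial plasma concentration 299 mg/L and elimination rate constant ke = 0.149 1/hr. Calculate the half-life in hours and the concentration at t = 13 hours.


t_half = ln(2) / ke = 0.693147 / 0.149 = 4.652 hr
C(t) = C0 * exp(-ke*t) = 299 * exp(-0.149*13)
C(13) = 43.1 mg/L


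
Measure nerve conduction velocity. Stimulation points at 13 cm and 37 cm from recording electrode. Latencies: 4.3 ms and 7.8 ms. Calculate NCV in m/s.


Distance = (37 - 13) / 100 = 0.24 m
dt = (7.8 - 4.3) / 1000 = 0.0035 s
NCV = dist / dt = 68.57 m/s


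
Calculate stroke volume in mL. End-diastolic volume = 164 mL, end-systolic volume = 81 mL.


SV = EDV - ESV
SV = 164 - 81
SV = 83 mL


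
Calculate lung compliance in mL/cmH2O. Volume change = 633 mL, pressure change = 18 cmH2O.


C = dV / dP
C = 633 / 18
C = 35.17 mL/cmH2O


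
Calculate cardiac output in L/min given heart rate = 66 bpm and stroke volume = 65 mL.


CO = HR * SV
CO = 66 * 65 / 1000
CO = 4.29 L/min


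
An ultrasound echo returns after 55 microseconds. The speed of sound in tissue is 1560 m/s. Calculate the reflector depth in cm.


depth = c * t / 2
t = 55 us = 5.5000e-05 s
depth = 1560 * 5.5000e-05 / 2
depth = 0.0429 m = 4.29 cm


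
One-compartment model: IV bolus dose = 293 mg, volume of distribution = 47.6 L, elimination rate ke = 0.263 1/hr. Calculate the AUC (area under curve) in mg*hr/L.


C0 = Dose/Vd = 293/47.6 = 6.15546 mg/L
AUC = C0/ke = 6.15546/0.263
AUC = 23.4 mg*hr/L


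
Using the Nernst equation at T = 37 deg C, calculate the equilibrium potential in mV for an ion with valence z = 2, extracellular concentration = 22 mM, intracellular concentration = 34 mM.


E = (RT/(zF)) * ln(C_out/C_in)
T = 37 + 273.15 = 310.15 K
E = (8.314 * 310.15 / (2 * 96485)) * ln(22/34)
E = -5.817 mV


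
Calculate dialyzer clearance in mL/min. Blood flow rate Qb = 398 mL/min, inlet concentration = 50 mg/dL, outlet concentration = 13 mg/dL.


K = Qb * (Cb_in - Cb_out) / Cb_in
K = 398 * (50 - 13) / 50
K = 294.5 mL/min


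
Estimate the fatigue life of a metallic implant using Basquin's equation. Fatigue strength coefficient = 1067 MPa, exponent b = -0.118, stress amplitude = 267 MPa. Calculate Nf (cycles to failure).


sigma_a = sigma_f' * (2Nf)^b
2Nf = (sigma_a/sigma_f')^(1/b)
2Nf = (267/1067)^(1/-0.118)
2Nf = 125532.33
Nf = 6.277e+04


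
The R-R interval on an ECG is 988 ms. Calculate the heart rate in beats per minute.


HR = 60 / RR_interval(s)
RR = 988 ms = 0.988 s
HR = 60 / 0.988 = 60.73 bpm


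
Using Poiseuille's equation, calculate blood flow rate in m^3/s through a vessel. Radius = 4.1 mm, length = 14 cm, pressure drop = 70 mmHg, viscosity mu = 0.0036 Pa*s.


Q = pi*r^4*dP / (8*mu*L)
r = 0.0041 m, L = 0.14 m
dP = 70 mmHg = 9332.54 Pa
Q = 0.002055 m^3/s


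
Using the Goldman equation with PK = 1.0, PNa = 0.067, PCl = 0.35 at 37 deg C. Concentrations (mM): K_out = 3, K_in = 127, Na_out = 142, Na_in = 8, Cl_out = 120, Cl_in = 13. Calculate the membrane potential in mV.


Vm = (RT/F)*ln((PK*Ko + PNa*Nao + PCl*Cli)/(PK*Ki + PNa*Nai + PCl*Clo))
Numer = 17.064, Denom = 169.536
Vm = -61.36 mV


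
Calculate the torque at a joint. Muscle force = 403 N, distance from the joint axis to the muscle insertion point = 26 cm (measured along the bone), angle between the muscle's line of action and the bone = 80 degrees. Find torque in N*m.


Torque = F * d * sin(theta)   (moment arm = d*sin(theta))
d = 26 cm = 0.26 m
Torque = 403 * 0.26 * sin(80)
Torque = 103.2 N*m


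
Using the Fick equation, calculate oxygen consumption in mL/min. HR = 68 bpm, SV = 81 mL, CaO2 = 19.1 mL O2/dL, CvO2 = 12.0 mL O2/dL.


CO = HR*SV = 68*81/1000 = 5.508 L/min
a-v O2 diff = 19.1 - 12.0 = 7.1 mL/dL
VO2 = CO * (CaO2-CvO2) * 10 dL/L
VO2 = 5.508 * 7.1 * 10
VO2 = 391.1 mL/min


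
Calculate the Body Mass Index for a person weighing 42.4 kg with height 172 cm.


BMI = weight / height^2
height = 172 cm = 1.72 m
BMI = 42.4 / 1.72^2
BMI = 14.33 kg/m^2


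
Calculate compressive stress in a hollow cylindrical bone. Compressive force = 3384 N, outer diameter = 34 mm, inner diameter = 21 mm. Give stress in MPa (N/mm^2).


A = pi*(r_o^2 - r_i^2)
r_o = 17 mm, r_i = 10.5 mm
A = 561.56 mm^2
sigma = F/A = 3384 / 561.56
sigma = 6.026 MPa


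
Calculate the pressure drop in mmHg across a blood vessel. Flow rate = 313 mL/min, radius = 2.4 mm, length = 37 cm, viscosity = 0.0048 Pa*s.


dP = 8*mu*L*Q / (pi*r^4)
Q = 313 mL/min = 5.21667e-06 m^3/s
dP = 711.101 Pa = 711.101 / 133.322 mmHg = 5.334 mmHg


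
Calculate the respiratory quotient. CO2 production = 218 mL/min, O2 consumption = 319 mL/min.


RQ = VCO2 / VO2
RQ = 218 / 319
RQ = 0.6834


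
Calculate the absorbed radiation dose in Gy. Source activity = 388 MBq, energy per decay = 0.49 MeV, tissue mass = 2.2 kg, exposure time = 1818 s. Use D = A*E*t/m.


A = 388 MBq = 3.8800e+08 Bq
E = 0.49 MeV = 7.8498e-14 J
D = A*E*t/m = 3.8800e+08*7.8498e-14*1818/2.2
D = 0.02517 Gy


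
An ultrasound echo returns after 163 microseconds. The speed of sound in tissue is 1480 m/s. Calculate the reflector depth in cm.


depth = c * t / 2
t = 163 us = 1.6300e-04 s
depth = 1480 * 1.6300e-04 / 2
depth = 0.12062 m = 12.062 cm


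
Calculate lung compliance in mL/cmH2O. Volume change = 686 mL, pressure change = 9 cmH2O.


C = dV / dP
C = 686 / 9
C = 76.22 mL/cmH2O


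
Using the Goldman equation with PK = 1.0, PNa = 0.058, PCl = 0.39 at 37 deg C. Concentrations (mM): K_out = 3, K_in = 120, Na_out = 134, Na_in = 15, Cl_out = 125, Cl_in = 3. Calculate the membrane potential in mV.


Vm = (RT/F)*ln((PK*Ko + PNa*Nao + PCl*Cli)/(PK*Ki + PNa*Nai + PCl*Clo))
Numer = 11.942, Denom = 169.62
Vm = -70.92 mV


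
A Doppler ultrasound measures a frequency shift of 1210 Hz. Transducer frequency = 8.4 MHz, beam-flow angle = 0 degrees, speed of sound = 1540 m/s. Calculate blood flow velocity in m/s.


v = fd * c / (2 * f0 * cos(theta))
v = 1210 * 1540 / (2 * 8.4000e+06 * cos(0))
v = 0.1109 m/s


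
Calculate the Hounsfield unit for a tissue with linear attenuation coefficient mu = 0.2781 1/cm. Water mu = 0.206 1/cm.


HU = ((mu_tissue - mu_water) / mu_water) * 1000
HU = ((0.2781 - 0.206) / 0.206) * 1000
HU = 350


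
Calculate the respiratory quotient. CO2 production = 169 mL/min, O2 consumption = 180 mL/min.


RQ = VCO2 / VO2
RQ = 169 / 180
RQ = 0.9389


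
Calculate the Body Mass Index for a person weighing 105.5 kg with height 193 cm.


BMI = weight / height^2
height = 193 cm = 1.93 m
BMI = 105.5 / 1.93^2
BMI = 28.32 kg/m^2


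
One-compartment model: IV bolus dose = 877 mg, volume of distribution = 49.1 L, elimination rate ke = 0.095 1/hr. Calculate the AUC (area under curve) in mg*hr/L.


C0 = Dose/Vd = 877/49.1 = 17.8615 mg/L
AUC = C0/ke = 17.8615/0.095
AUC = 188 mg*hr/L


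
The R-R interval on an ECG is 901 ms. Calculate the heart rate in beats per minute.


HR = 60 / RR_interval(s)
RR = 901 ms = 0.901 s
HR = 60 / 0.901 = 66.59 bpm


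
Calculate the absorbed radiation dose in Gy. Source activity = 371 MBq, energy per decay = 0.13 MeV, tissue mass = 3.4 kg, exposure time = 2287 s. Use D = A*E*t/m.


A = 371 MBq = 3.7100e+08 Bq
E = 0.13 MeV = 2.0826e-14 J
D = A*E*t/m = 3.7100e+08*2.0826e-14*2287/3.4
D = 0.005197 Gy


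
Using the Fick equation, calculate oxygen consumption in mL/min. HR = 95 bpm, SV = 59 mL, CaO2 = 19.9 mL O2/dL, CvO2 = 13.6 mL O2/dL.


CO = HR*SV = 95*59/1000 = 5.605 L/min
a-v O2 diff = 19.9 - 13.6 = 6.3 mL/dL
VO2 = CO * (CaO2-CvO2) * 10 dL/L
VO2 = 5.605 * 6.3 * 10
VO2 = 353.1 mL/min


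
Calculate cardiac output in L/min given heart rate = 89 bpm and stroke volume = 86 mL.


CO = HR * SV
CO = 89 * 86 / 1000
CO = 7.654 L/min


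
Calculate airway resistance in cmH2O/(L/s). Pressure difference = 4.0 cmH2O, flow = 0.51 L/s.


R = dP / flow
R = 4.0 / 0.51
R = 7.843 cmH2O/(L/s)


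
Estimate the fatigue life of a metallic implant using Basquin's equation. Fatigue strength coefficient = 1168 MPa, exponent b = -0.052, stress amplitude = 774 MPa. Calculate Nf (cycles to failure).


sigma_a = sigma_f' * (2Nf)^b
2Nf = (sigma_a/sigma_f')^(1/b)
2Nf = (774/1168)^(1/-0.052)
2Nf = 2732.5911
Nf = 1366


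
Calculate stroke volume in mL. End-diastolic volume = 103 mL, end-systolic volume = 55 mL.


SV = EDV - ESV
SV = 103 - 55
SV = 48 mL


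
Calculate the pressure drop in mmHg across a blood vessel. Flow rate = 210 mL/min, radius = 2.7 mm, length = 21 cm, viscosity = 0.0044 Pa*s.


dP = 8*mu*L*Q / (pi*r^4)
Q = 210 mL/min = 3.5e-06 m^3/s
dP = 154.962 Pa = 154.962 / 133.322 mmHg = 1.162 mmHg


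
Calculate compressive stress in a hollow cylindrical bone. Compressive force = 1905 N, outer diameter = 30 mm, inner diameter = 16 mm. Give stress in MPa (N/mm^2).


A = pi*(r_o^2 - r_i^2)
r_o = 15 mm, r_i = 8 mm
A = 505.796 mm^2
sigma = F/A = 1905 / 505.796
sigma = 3.766 MPa


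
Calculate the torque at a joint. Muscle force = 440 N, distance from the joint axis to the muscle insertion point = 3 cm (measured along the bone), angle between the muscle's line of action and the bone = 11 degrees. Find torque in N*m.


Torque = F * d * sin(theta)   (moment arm = d*sin(theta))
d = 3 cm = 0.03 m
Torque = 440 * 0.03 * sin(11)
Torque = 2.519 N*m


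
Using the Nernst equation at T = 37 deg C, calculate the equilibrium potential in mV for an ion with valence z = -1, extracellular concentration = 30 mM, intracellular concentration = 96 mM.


E = (RT/(zF)) * ln(C_out/C_in)
T = 37 + 273.15 = 310.15 K
E = (8.314 * 310.15 / (-1 * 96485)) * ln(30/96)
E = 31.09 mV


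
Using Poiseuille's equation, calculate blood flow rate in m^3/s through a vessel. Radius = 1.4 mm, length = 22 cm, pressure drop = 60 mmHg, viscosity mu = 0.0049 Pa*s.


Q = pi*r^4*dP / (8*mu*L)
r = 0.0014 m, L = 0.22 m
dP = 60 mmHg = 7999.32 Pa
Q = 1.1195e-05 m^3/s


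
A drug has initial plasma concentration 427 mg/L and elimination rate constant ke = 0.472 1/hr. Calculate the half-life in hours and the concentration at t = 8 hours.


t_half = ln(2) / ke = 0.693147 / 0.472 = 1.469 hr
C(t) = C0 * exp(-ke*t) = 427 * exp(-0.472*8)
C(8) = 9.784 mg/L


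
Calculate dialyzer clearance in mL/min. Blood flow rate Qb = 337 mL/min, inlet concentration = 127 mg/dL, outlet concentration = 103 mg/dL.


K = Qb * (Cb_in - Cb_out) / Cb_in
K = 337 * (127 - 103) / 127
K = 63.69 mL/min


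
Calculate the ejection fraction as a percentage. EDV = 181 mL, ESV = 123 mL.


SV = EDV - ESV = 181 - 123 = 58 mL
EF = SV/EDV * 100 = 58/181 * 100
EF = 32.04%


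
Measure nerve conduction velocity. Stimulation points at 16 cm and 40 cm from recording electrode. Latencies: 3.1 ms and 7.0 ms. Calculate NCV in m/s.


Distance = (40 - 16) / 100 = 0.24 m
dt = (7.0 - 3.1) / 1000 = 0.0039 s
NCV = dist / dt = 61.54 m/s


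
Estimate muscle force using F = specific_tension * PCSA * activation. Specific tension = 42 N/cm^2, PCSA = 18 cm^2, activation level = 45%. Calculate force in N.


F = sigma * PCSA * activation
F = 42 * 18 * 0.45
F = 340.2 N


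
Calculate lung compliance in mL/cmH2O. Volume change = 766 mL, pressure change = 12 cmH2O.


C = dV / dP
C = 766 / 12
C = 63.83 mL/cmH2O


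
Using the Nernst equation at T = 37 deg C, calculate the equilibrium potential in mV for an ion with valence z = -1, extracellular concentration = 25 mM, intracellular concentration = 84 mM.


E = (RT/(zF)) * ln(C_out/C_in)
T = 37 + 273.15 = 310.15 K
E = (8.314 * 310.15 / (-1 * 96485)) * ln(25/84)
E = 32.39 mV


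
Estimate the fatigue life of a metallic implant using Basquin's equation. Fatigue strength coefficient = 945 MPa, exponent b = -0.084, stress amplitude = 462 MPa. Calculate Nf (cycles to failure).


sigma_a = sigma_f' * (2Nf)^b
2Nf = (sigma_a/sigma_f')^(1/b)
2Nf = (462/945)^(1/-0.084)
2Nf = 5010.4757
Nf = 2505


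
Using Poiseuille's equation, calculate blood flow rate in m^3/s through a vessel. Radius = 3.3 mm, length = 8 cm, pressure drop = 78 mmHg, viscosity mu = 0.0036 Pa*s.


Q = pi*r^4*dP / (8*mu*L)
r = 0.0033 m, L = 0.08 m
dP = 78 mmHg = 10399.116 Pa
Q = 0.001682 m^3/s


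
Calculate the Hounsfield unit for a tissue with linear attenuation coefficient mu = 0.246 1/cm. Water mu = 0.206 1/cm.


HU = ((mu_tissue - mu_water) / mu_water) * 1000
HU = ((0.246 - 0.206) / 0.206) * 1000
HU = 194.2


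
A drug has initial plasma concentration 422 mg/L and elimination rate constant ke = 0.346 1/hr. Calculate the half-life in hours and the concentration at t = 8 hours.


t_half = ln(2) / ke = 0.693147 / 0.346 = 2.003 hr
C(t) = C0 * exp(-ke*t) = 422 * exp(-0.346*8)
C(8) = 26.5 mg/L


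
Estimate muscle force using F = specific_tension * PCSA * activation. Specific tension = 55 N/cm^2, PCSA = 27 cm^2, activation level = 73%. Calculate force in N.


F = sigma * PCSA * activation
F = 55 * 27 * 0.73
F = 1084 N


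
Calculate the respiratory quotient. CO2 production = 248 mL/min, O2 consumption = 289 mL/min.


RQ = VCO2 / VO2
RQ = 248 / 289
RQ = 0.8581


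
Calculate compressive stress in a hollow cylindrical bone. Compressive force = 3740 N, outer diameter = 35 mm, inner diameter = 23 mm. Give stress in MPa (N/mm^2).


A = pi*(r_o^2 - r_i^2)
r_o = 17.5 mm, r_i = 11.5 mm
A = 546.637 mm^2
sigma = F/A = 3740 / 546.637
sigma = 6.842 MPa


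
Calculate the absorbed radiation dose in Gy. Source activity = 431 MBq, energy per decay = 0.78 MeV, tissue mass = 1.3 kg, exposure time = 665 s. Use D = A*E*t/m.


A = 431 MBq = 4.3100e+08 Bq
E = 0.78 MeV = 1.24956e-13 J
D = A*E*t/m = 4.3100e+08*1.24956e-13*665/1.3
D = 0.02755 Gy


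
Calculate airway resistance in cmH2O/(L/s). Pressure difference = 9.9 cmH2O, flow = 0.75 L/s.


R = dP / flow
R = 9.9 / 0.75
R = 13.2 cmH2O/(L/s)


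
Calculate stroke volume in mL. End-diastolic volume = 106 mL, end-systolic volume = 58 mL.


SV = EDV - ESV
SV = 106 - 58
SV = 48 mL


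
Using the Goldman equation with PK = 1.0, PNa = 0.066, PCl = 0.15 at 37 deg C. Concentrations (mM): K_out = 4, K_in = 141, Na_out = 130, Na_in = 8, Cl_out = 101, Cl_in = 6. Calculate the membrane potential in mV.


Vm = (RT/F)*ln((PK*Ko + PNa*Nao + PCl*Cli)/(PK*Ki + PNa*Nai + PCl*Clo))
Numer = 13.48, Denom = 156.678
Vm = -65.56 mV


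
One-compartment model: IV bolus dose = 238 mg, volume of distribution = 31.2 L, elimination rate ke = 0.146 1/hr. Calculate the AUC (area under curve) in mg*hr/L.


C0 = Dose/Vd = 238/31.2 = 7.62821 mg/L
AUC = C0/ke = 7.62821/0.146
AUC = 52.25 mg*hr/L


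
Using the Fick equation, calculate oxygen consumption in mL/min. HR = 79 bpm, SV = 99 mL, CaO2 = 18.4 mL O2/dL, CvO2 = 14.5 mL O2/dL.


CO = HR*SV = 79*99/1000 = 7.821 L/min
a-v O2 diff = 18.4 - 14.5 = 3.9 mL/dL
VO2 = CO * (CaO2-CvO2) * 10 dL/L
VO2 = 7.821 * 3.9 * 10
VO2 = 305 mL/min


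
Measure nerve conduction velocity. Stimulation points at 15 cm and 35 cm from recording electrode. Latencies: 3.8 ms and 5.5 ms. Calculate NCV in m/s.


Distance = (35 - 15) / 100 = 0.2 m
dt = (5.5 - 3.8) / 1000 = 0.0017 s
NCV = dist / dt = 117.6 m/s


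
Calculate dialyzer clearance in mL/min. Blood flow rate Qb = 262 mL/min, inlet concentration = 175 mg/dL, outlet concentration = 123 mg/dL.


K = Qb * (Cb_in - Cb_out) / Cb_in
K = 262 * (175 - 123) / 175
K = 77.85 mL/min


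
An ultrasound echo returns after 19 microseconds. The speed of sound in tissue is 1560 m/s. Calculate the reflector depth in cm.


depth = c * t / 2
t = 19 us = 1.9000e-05 s
depth = 1560 * 1.9000e-05 / 2
depth = 0.01482 m = 1.482 cm


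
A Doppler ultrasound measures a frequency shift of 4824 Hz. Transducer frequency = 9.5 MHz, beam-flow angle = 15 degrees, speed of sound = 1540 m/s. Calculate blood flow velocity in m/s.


v = fd * c / (2 * f0 * cos(theta))
v = 4824 * 1540 / (2 * 9.5000e+06 * cos(15))
v = 0.4048 m/s


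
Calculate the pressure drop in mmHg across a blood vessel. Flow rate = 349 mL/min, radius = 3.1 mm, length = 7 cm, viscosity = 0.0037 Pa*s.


dP = 8*mu*L*Q / (pi*r^4)
Q = 349 mL/min = 5.81667e-06 m^3/s
dP = 41.5401 Pa = 41.5401 / 133.322 mmHg = 0.3116 mmHg


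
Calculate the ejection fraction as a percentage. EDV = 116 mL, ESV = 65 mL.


SV = EDV - ESV = 116 - 65 = 51 mL
EF = SV/EDV * 100 = 51/116 * 100
EF = 43.97%


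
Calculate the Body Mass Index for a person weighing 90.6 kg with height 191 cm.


BMI = weight / height^2
height = 191 cm = 1.91 m
BMI = 90.6 / 1.91^2
BMI = 24.83 kg/m^2


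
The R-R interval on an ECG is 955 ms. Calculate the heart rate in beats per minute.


HR = 60 / RR_interval(s)
RR = 955 ms = 0.955 s
HR = 60 / 0.955 = 62.83 bpm


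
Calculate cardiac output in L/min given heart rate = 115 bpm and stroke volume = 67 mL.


CO = HR * SV
CO = 115 * 67 / 1000
CO = 7.705 L/min


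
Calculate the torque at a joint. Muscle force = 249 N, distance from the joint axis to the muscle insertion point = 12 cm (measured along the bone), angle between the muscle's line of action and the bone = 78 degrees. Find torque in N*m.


Torque = F * d * sin(theta)   (moment arm = d*sin(theta))
d = 12 cm = 0.12 m
Torque = 249 * 0.12 * sin(78)
Torque = 29.23 N*m


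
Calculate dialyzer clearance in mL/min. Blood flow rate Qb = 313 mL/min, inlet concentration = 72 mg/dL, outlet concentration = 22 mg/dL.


K = Qb * (Cb_in - Cb_out) / Cb_in
K = 313 * (72 - 22) / 72
K = 217.4 mL/min


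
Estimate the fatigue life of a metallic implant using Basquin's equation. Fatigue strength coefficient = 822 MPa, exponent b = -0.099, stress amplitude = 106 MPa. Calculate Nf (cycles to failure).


sigma_a = sigma_f' * (2Nf)^b
2Nf = (sigma_a/sigma_f')^(1/b)
2Nf = (106/822)^(1/-0.099)
2Nf = 9.671964e+08
Nf = 4.8360e+08


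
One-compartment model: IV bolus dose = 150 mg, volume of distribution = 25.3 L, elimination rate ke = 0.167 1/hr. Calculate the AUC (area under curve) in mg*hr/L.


C0 = Dose/Vd = 150/25.3 = 5.92885 mg/L
AUC = C0/ke = 5.92885/0.167
AUC = 35.5 mg*hr/L


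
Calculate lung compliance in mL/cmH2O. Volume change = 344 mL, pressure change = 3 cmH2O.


C = dV / dP
C = 344 / 3
C = 114.7 mL/cmH2O


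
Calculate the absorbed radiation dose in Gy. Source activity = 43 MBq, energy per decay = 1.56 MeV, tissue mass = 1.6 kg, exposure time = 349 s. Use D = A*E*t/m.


A = 43 MBq = 4.3000e+07 Bq
E = 1.56 MeV = 2.49912e-13 J
D = A*E*t/m = 4.3000e+07*2.49912e-13*349/1.6
D = 0.002344 Gy


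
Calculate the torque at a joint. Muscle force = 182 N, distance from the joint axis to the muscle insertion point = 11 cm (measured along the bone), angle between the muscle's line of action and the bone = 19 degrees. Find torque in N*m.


Torque = F * d * sin(theta)   (moment arm = d*sin(theta))
d = 11 cm = 0.11 m
Torque = 182 * 0.11 * sin(19)
Torque = 6.518 N*m


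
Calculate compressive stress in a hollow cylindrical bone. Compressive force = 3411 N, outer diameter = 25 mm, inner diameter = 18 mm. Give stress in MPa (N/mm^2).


A = pi*(r_o^2 - r_i^2)
r_o = 12.5 mm, r_i = 9 mm
A = 236.405 mm^2
sigma = F/A = 3411 / 236.405
sigma = 14.43 MPa


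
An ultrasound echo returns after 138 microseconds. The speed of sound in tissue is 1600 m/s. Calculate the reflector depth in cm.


depth = c * t / 2
t = 138 us = 1.3800e-04 s
depth = 1600 * 1.3800e-04 / 2
depth = 0.1104 m = 11.04 cm


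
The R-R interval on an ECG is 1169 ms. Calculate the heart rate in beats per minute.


HR = 60 / RR_interval(s)
RR = 1169 ms = 1.169 s
HR = 60 / 1.169 = 51.33 bpm


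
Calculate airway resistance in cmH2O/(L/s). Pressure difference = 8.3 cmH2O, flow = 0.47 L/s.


R = dP / flow
R = 8.3 / 0.47
R = 17.66 cmH2O/(L/s)


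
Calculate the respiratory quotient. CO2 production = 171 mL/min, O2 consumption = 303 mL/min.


RQ = VCO2 / VO2
RQ = 171 / 303
RQ = 0.5644


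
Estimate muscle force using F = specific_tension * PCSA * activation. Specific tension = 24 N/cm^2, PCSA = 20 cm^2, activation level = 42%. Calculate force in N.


F = sigma * PCSA * activation
F = 24 * 20 * 0.42
F = 201.6 N


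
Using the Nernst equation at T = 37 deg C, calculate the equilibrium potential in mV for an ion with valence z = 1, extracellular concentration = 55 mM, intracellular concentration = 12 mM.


E = (RT/(zF)) * ln(C_out/C_in)
T = 37 + 273.15 = 310.15 K
E = (8.314 * 310.15 / (1 * 96485)) * ln(55/12)
E = 40.69 mV


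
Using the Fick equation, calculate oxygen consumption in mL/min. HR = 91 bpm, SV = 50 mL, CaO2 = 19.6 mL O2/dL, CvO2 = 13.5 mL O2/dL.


CO = HR*SV = 91*50/1000 = 4.55 L/min
a-v O2 diff = 19.6 - 13.5 = 6.1 mL/dL
VO2 = CO * (CaO2-CvO2) * 10 dL/L
VO2 = 4.55 * 6.1 * 10
VO2 = 277.6 mL/min


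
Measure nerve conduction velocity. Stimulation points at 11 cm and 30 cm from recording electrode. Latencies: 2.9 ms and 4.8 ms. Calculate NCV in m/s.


Distance = (30 - 11) / 100 = 0.19 m
dt = (4.8 - 2.9) / 1000 = 0.0019 s
NCV = dist / dt = 100 m/s


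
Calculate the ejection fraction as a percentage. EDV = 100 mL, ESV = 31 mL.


SV = EDV - ESV = 100 - 31 = 69 mL
EF = SV/EDV * 100 = 69/100 * 100
EF = 69%


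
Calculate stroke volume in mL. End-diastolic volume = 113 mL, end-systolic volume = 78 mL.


SV = EDV - ESV
SV = 113 - 78
SV = 35 mL


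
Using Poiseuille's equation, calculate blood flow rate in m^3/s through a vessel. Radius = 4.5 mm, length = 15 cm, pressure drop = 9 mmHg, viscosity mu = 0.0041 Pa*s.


Q = pi*r^4*dP / (8*mu*L)
r = 0.0045 m, L = 0.15 m
dP = 9 mmHg = 1199.898 Pa
Q = 3.1418e-04 m^3/s


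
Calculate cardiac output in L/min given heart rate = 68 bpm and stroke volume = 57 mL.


CO = HR * SV
CO = 68 * 57 / 1000
CO = 3.876 L/min


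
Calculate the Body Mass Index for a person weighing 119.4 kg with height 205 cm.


BMI = weight / height^2
height = 205 cm = 2.05 m
BMI = 119.4 / 2.05^2
BMI = 28.41 kg/m^2


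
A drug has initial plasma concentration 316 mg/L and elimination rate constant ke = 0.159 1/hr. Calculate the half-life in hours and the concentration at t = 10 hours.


t_half = ln(2) / ke = 0.693147 / 0.159 = 4.359 hr
C(t) = C0 * exp(-ke*t) = 316 * exp(-0.159*10)
C(10) = 64.44 mg/L


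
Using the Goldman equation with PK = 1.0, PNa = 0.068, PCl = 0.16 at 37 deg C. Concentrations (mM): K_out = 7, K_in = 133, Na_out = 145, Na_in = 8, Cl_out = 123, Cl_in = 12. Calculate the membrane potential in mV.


Vm = (RT/F)*ln((PK*Ko + PNa*Nao + PCl*Cli)/(PK*Ki + PNa*Nai + PCl*Clo))
Numer = 18.78, Denom = 153.224
Vm = -56.1 mV


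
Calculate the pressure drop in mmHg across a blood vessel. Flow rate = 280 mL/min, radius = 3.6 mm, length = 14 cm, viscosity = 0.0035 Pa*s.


dP = 8*mu*L*Q / (pi*r^4)
Q = 280 mL/min = 4.66667e-06 m^3/s
dP = 34.6684 Pa = 34.6684 / 133.322 mmHg = 0.26 mmHg


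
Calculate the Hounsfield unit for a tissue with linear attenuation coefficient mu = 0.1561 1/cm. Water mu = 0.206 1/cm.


HU = ((mu_tissue - mu_water) / mu_water) * 1000
HU = ((0.1561 - 0.206) / 0.206) * 1000
HU = -242.2


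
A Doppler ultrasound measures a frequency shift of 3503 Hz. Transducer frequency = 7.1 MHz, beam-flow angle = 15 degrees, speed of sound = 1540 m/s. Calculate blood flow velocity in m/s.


v = fd * c / (2 * f0 * cos(theta))
v = 3503 * 1540 / (2 * 7.1000e+06 * cos(15))
v = 0.3933 m/s


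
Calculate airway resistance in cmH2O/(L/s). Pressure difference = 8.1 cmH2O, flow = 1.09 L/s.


R = dP / flow
R = 8.1 / 1.09
R = 7.431 cmH2O/(L/s)


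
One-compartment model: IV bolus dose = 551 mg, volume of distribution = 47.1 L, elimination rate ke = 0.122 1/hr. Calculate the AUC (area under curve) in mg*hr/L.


C0 = Dose/Vd = 551/47.1 = 11.6985 mg/L
AUC = C0/ke = 11.6985/0.122
AUC = 95.89 mg*hr/L


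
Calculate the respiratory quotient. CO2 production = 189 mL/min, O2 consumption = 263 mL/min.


RQ = VCO2 / VO2
RQ = 189 / 263
RQ = 0.7186


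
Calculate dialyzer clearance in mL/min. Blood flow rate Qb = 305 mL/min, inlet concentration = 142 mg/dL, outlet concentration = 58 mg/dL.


K = Qb * (Cb_in - Cb_out) / Cb_in
K = 305 * (142 - 58) / 142
K = 180.4 mL/min


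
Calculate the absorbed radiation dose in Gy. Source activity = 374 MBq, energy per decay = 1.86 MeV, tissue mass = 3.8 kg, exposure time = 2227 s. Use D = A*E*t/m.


A = 374 MBq = 3.7400e+08 Bq
E = 1.86 MeV = 2.97972e-13 J
D = A*E*t/m = 3.7400e+08*2.97972e-13*2227/3.8
D = 0.06531 Gy


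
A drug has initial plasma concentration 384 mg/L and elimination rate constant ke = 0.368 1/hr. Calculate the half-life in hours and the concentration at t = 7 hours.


t_half = ln(2) / ke = 0.693147 / 0.368 = 1.884 hr
C(t) = C0 * exp(-ke*t) = 384 * exp(-0.368*7)
C(7) = 29.21 mg/L


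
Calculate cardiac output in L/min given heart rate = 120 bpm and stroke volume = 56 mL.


CO = HR * SV
CO = 120 * 56 / 1000
CO = 6.72 L/min


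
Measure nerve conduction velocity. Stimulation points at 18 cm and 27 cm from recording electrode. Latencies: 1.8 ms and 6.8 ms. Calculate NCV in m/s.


Distance = (27 - 18) / 100 = 0.09 m
dt = (6.8 - 1.8) / 1000 = 0.005 s
NCV = dist / dt = 18 m/s


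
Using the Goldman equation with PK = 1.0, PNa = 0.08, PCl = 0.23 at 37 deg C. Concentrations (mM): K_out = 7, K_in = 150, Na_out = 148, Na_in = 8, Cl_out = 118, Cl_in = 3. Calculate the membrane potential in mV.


Vm = (RT/F)*ln((PK*Ko + PNa*Nao + PCl*Cli)/(PK*Ki + PNa*Nai + PCl*Clo))
Numer = 19.53, Denom = 177.78
Vm = -59.03 mV


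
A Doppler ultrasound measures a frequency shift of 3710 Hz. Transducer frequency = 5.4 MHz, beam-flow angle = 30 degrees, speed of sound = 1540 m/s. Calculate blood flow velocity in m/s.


v = fd * c / (2 * f0 * cos(theta))
v = 3710 * 1540 / (2 * 5.4000e+06 * cos(30))
v = 0.6109 m/s


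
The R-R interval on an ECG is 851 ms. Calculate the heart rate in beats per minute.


HR = 60 / RR_interval(s)
RR = 851 ms = 0.851 s
HR = 60 / 0.851 = 70.51 bpm


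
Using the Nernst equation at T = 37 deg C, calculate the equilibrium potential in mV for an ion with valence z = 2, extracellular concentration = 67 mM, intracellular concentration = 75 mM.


E = (RT/(zF)) * ln(C_out/C_in)
T = 37 + 273.15 = 310.15 K
E = (8.314 * 310.15 / (2 * 96485)) * ln(67/75)
E = -1.507 mV


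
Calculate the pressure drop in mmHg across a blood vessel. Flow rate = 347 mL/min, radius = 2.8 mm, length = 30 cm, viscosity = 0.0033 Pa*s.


dP = 8*mu*L*Q / (pi*r^4)
Q = 347 mL/min = 5.78333e-06 m^3/s
dP = 237.204 Pa = 237.204 / 133.322 mmHg = 1.779 mmHg


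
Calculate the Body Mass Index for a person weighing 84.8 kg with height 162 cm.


BMI = weight / height^2
height = 162 cm = 1.62 m
BMI = 84.8 / 1.62^2
BMI = 32.31 kg/m^2


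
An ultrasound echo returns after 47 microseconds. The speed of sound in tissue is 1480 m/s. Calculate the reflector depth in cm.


depth = c * t / 2
t = 47 us = 4.7000e-05 s
depth = 1480 * 4.7000e-05 / 2
depth = 0.03478 m = 3.478 cm


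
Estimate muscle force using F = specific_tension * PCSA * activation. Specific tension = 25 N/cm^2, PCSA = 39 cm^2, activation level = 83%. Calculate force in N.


F = sigma * PCSA * activation
F = 25 * 39 * 0.83
F = 809.2 N


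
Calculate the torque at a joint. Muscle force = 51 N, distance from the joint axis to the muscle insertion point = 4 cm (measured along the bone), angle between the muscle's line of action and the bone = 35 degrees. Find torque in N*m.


Torque = F * d * sin(theta)   (moment arm = d*sin(theta))
d = 4 cm = 0.04 m
Torque = 51 * 0.04 * sin(35)
Torque = 1.17 N*m


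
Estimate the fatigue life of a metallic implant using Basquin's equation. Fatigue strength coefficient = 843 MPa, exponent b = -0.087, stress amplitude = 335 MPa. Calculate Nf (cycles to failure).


sigma_a = sigma_f' * (2Nf)^b
2Nf = (sigma_a/sigma_f')^(1/b)
2Nf = (335/843)^(1/-0.087)
2Nf = 40429.51
Nf = 2.021e+04


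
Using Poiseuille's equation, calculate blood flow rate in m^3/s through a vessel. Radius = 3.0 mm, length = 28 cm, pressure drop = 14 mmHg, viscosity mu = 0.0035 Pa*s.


Q = pi*r^4*dP / (8*mu*L)
r = 0.003 m, L = 0.28 m
dP = 14 mmHg = 1866.508 Pa
Q = 6.0583e-05 m^3/s


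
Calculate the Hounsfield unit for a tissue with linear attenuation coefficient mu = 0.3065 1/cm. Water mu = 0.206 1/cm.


HU = ((mu_tissue - mu_water) / mu_water) * 1000
HU = ((0.3065 - 0.206) / 0.206) * 1000
HU = 487.9


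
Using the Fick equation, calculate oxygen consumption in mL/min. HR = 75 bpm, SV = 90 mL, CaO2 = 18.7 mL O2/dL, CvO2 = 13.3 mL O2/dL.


CO = HR*SV = 75*90/1000 = 6.75 L/min
a-v O2 diff = 18.7 - 13.3 = 5.4 mL/dL
VO2 = CO * (CaO2-CvO2) * 10 dL/L
VO2 = 6.75 * 5.4 * 10
VO2 = 364.5 mL/min


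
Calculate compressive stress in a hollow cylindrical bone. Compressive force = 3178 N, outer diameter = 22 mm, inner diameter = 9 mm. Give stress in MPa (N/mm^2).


A = pi*(r_o^2 - r_i^2)
r_o = 11 mm, r_i = 4.5 mm
A = 316.515 mm^2
sigma = F/A = 3178 / 316.515
sigma = 10.04 MPa


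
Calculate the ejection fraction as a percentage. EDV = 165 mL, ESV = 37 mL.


SV = EDV - ESV = 165 - 37 = 128 mL
EF = SV/EDV * 100 = 128/165 * 100
EF = 77.58%


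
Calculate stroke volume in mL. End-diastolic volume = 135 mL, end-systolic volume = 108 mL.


SV = EDV - ESV
SV = 135 - 108
SV = 27 mL


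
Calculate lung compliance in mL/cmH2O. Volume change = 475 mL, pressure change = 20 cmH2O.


C = dV / dP
C = 475 / 20
C = 23.75 mL/cmH2O
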